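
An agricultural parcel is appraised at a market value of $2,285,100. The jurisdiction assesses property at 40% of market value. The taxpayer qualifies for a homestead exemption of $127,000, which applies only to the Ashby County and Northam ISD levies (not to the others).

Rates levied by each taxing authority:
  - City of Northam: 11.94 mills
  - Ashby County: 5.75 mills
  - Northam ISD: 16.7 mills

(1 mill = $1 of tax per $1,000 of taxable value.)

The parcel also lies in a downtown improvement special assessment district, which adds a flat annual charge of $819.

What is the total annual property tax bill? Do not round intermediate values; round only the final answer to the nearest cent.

$29,401.69

Assessed value = $2,285,100 × 0.4 = $914,040
City of Northam: $914,040 × 0.01194 = $10,913.6376
Ashby County: ($914,040 − $127,000) × 0.00575 = $787,040 × 0.00575 = $4,525.48
Northam ISD: ($914,040 − $127,000) × 0.0167 = $787,040 × 0.0167 = $13,143.568
Levies subtotal = $28,582.6856
Total = $28,582.6856 + $819 = $29,401.6856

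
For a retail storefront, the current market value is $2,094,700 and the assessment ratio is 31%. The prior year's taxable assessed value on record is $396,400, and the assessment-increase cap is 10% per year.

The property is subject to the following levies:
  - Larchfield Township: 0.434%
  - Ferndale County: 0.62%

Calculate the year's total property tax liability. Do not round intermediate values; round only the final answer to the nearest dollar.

Uncapped assessed value = $2,094,700 × 0.31 = $649,357
Cap limit = $396,400 × 1.1 = $436,040
Taxable assessed value = min($649,357, $436,040) = $436,040 (cap binds)
Larchfield Township: $436,040 × 0.00434 = $1,892.4136
Ferndale County: $436,040 × 0.0062 = $2,703.448
Total = $4,595.8616

$4,596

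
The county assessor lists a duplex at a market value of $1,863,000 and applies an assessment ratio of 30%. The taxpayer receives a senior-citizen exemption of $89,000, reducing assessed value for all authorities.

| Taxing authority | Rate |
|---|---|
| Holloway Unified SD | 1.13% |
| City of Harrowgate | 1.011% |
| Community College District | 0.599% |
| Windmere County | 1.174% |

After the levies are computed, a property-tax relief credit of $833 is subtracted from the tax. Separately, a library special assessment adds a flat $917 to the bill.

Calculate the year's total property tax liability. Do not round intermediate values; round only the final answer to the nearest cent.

$18,475.89

Assessed value = $1,863,000 × 0.3 = $558,900
Taxable value = $558,900 − $89,000 = $469,900
Holloway Unified SD: $469,900 × 0.0113 = $5,309.87
City of Harrowgate: $469,900 × 0.01011 = $4,750.689
Community College District: $469,900 × 0.00599 = $2,814.701
Windmere County: $469,900 × 0.01174 = $5,516.626
Levies subtotal = $18,391.886
After credit = $18,391.886 − $833 = $17,558.886
Total = $17,558.886 + $917 = $18,475.886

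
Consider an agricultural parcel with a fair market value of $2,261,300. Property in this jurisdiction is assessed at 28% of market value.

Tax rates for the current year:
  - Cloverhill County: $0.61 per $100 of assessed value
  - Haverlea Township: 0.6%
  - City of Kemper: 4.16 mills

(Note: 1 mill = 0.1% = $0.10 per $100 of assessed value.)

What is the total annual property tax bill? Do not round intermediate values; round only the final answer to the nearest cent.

Assessed value = $2,261,300 × 0.28 = $633,164
Cloverhill County: $633,164 × 0.0061 = $3,862.3004
Haverlea Township: $633,164 × 0.006 = $3,798.984
City of Kemper: $633,164 × 0.00416 = $2,633.96224
Total = $10,295.24664

$10,295.25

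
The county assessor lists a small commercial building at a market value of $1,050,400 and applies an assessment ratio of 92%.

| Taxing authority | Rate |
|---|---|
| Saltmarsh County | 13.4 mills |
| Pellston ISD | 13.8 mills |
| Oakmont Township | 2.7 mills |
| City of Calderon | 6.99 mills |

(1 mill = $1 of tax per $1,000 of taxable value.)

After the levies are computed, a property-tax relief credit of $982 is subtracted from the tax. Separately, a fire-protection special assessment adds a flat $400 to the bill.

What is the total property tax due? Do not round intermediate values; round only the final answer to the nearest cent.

$35,067.32

Assessed value = $1,050,400 × 0.92 = $966,368
Saltmarsh County: $966,368 × 0.0134 = $12,949.3312
Pellston ISD: $966,368 × 0.0138 = $13,335.8784
Oakmont Township: $966,368 × 0.0027 = $2,609.1936
City of Calderon: $966,368 × 0.00699 = $6,754.91232
Levies subtotal = $35,649.31552
After credit = $35,649.31552 − $982 = $34,667.31552
Total = $34,667.31552 + $400 = $35,067.31552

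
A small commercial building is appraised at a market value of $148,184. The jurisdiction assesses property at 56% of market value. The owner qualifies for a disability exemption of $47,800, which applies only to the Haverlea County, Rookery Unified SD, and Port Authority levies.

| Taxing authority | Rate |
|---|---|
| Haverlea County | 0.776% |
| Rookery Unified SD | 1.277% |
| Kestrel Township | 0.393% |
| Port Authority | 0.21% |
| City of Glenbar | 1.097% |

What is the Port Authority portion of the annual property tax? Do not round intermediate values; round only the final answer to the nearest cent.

$73.88

Assessed value = $148,184 × 0.56 = $82,983.04
Port Authority taxable value = $82,983.04 − $47,800 = $35,183.04
Port Authority levy = $35,183.04 × 0.0021 = $73.884384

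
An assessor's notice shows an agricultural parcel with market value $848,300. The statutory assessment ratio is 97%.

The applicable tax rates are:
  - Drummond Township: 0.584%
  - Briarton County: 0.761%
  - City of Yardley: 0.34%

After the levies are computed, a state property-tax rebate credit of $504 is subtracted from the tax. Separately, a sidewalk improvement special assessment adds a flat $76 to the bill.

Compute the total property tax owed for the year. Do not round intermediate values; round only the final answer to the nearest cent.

$13,437.04

Assessed value = $848,300 × 0.97 = $822,851
Drummond Township: $822,851 × 0.00584 = $4,805.44984
Briarton County: $822,851 × 0.00761 = $6,261.89611
City of Yardley: $822,851 × 0.0034 = $2,797.6934
Levies subtotal = $13,865.03935
After credit = $13,865.03935 − $504 = $13,361.03935
Total = $13,361.03935 + $76 = $13,437.03935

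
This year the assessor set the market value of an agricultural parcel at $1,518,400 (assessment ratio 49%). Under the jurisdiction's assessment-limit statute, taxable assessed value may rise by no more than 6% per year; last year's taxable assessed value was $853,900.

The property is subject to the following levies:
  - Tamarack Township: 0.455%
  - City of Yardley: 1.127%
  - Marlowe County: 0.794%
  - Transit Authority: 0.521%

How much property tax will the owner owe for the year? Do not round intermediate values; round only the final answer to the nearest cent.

Uncapped assessed value = $1,518,400 × 0.49 = $744,016
Cap limit = $853,900 × 1.06 = $905,134
Taxable assessed value = min($744,016, $905,134) = $744,016 (cap does not bind)
Tamarack Township: $744,016 × 0.00455 = $3,385.2728
City of Yardley: $744,016 × 0.01127 = $8,385.06032
Marlowe County: $744,016 × 0.00794 = $5,907.48704
Transit Authority: $744,016 × 0.00521 = $3,876.32336
Total = $21,554.14352

$21,554.14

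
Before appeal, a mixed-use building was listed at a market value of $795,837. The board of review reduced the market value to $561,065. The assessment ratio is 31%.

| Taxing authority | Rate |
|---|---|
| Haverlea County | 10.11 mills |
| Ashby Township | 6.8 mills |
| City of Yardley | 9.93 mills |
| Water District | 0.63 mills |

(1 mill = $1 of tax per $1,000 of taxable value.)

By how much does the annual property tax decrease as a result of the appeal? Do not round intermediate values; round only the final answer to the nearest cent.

Old assessed value = $795,837 × 0.31 = $246,709.47
New assessed value = $561,065 × 0.31 = $173,930.15
Combined rate = 0.01011 + 0.0068 + 0.00993 + 0.00063 = 0.02747
Old tax = $246,709.47 × 0.02747 = $6,777.1091409
New tax = $173,930.15 × 0.02747 = $4,777.8612205
Reduction = $6,777.1091409 − $4,777.8612205 = $1,999.2479204

$1,999.25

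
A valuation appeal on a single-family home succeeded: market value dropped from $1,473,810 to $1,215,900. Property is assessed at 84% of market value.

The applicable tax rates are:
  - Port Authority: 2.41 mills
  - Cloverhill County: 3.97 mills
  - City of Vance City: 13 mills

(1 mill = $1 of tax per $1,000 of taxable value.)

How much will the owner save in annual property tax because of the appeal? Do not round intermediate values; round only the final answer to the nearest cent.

$4,198.57

Old assessed value = $1,473,810 × 0.84 = $1,238,000.4
New assessed value = $1,215,900 × 0.84 = $1,021,356
Combined rate = 0.00241 + 0.00397 + 0.013 = 0.01938
Old tax = $1,238,000.4 × 0.01938 = $23,992.447752
New tax = $1,021,356 × 0.01938 = $19,793.87928
Reduction = $23,992.447752 − $19,793.87928 = $4,198.568472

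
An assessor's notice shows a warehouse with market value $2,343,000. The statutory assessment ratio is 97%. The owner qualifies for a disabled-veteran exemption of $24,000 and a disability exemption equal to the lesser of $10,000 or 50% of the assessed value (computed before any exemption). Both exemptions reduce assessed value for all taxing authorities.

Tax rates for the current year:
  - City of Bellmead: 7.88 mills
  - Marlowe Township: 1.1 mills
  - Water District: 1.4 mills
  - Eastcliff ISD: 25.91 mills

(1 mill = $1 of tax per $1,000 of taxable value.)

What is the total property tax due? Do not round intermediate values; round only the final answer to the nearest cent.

$81,242.79

Assessed value = $2,343,000 × 0.97 = $2,272,710
Disability exemption = min($10,000, 50% × $2,272,710) = min($10,000, $1,136,355) = $10,000 (dollar cap binds)
Taxable value = $2,272,710 − $24,000 − $10,000 = $2,238,710
City of Bellmead: $2,238,710 × 0.00788 = $17,641.0348
Marlowe Township: $2,238,710 × 0.0011 = $2,462.581
Water District: $2,238,710 × 0.0014 = $3,134.194
Eastcliff ISD: $2,238,710 × 0.02591 = $58,004.9761
Total = $81,242.7859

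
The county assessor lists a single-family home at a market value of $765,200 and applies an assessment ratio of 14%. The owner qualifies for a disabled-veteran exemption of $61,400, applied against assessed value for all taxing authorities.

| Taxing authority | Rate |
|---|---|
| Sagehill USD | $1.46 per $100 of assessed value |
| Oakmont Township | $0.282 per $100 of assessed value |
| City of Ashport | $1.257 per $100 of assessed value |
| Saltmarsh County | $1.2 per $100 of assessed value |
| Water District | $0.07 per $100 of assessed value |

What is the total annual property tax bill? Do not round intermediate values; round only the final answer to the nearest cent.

Assessed value = $765,200 × 0.14 = $107,128
Taxable value = $107,128 − $61,400 = $45,728
Sagehill USD: $45,728 × 0.0146 = $667.6288
Oakmont Township: $45,728 × 0.00282 = $128.95296
City of Ashport: $45,728 × 0.01257 = $574.80096
Saltmarsh County: $45,728 × 0.012 = $548.736
Water District: $45,728 × 0.0007 = $32.0096
Total = $667.6288 + $128.95296 + $574.80096 + $548.736 + $32.0096 = $1,952.12832

$1,952.13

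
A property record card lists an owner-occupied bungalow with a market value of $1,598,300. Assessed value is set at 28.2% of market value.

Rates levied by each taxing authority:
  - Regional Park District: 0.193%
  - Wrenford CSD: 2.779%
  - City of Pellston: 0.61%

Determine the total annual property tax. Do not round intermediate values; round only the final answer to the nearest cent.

Assessed value = $1,598,300 × 0.282 = $450,720.6
Regional Park District: $450,720.6 × 0.00193 = $869.890758
Wrenford CSD: $450,720.6 × 0.02779 = $12,525.525474
City of Pellston: $450,720.6 × 0.0061 = $2,749.39566
Total = $869.890758 + $12,525.525474 + $2,749.39566 = $16,144.811892

$16,144.81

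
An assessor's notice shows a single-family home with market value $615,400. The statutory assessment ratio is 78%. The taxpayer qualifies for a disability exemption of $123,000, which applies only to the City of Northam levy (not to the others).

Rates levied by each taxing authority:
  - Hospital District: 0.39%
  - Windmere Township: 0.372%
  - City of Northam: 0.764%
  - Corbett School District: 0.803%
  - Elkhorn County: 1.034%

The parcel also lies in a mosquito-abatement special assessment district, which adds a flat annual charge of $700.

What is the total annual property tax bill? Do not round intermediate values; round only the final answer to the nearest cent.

$15,903.08

Assessed value = $615,400 × 0.78 = $480,012
Hospital District: $480,012 × 0.0039 = $1,872.0468
Windmere Township: $480,012 × 0.00372 = $1,785.64464
City of Northam: ($480,012 − $123,000) × 0.00764 = $357,012 × 0.00764 = $2,727.57168
Corbett School District: $480,012 × 0.00803 = $3,854.49636
Elkhorn County: $480,012 × 0.01034 = $4,963.32408
Levies subtotal = $15,203.08356
Total = $15,203.08356 + $700 = $15,903.08356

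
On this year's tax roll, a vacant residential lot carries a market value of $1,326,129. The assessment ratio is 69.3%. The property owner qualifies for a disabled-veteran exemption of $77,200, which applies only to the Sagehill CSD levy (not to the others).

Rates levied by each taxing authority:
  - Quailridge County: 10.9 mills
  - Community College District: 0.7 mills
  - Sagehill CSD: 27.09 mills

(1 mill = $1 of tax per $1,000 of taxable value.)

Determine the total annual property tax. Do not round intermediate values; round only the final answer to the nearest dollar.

Assessed value = $1,326,129 × 0.693 = $919,007.397
Quailridge County: $919,007.397 × 0.0109 = $10,017.1806273
Community College District: $919,007.397 × 0.0007 = $643.3051779
Sagehill CSD: ($919,007.397 − $77,200) × 0.02709 = $841,807.397 × 0.02709 = $22,804.56238473
Total = $33,465.04818993

$33,465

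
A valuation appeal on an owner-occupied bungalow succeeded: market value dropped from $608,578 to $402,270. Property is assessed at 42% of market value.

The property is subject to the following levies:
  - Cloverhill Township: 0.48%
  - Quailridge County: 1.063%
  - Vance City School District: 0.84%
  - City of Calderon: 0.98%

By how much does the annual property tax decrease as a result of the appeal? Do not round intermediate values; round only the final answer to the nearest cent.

$2,914.02

Old assessed value = $608,578 × 0.42 = $255,602.76
New assessed value = $402,270 × 0.42 = $168,953.4
Combined rate = 0.0048 + 0.01063 + 0.0084 + 0.0098 = 0.03363
Old tax = $255,602.76 × 0.03363 = $8,595.9208188
New tax = $168,953.4 × 0.03363 = $5,681.902842
Reduction = $8,595.9208188 − $5,681.902842 = $2,914.0179768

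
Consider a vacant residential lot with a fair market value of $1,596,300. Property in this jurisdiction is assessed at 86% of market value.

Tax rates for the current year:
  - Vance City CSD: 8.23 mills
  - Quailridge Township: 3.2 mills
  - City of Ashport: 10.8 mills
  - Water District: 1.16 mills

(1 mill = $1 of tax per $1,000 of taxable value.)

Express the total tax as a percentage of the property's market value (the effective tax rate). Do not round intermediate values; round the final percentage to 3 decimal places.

2.012%

Assessed value = $1,596,300 × 0.86 = $1,372,818
Vance City CSD: $1,372,818 × 0.00823 = $11,298.29214
Quailridge Township: $1,372,818 × 0.0032 = $4,393.0176
City of Ashport: $1,372,818 × 0.0108 = $14,826.4344
Water District: $1,372,818 × 0.00116 = $1,592.46888
Total tax = $32,110.21302
Effective rate = $32,110.21302 ÷ $1,596,300 = 2.012% of market value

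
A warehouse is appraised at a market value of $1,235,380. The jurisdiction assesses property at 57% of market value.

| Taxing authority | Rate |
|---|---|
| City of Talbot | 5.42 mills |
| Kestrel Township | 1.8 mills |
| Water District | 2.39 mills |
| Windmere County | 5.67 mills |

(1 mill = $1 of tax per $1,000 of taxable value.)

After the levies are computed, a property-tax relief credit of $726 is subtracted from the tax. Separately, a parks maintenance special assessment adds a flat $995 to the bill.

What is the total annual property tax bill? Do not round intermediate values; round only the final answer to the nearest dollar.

$11,029

Assessed value = $1,235,380 × 0.57 = $704,166.6
City of Talbot: $704,166.6 × 0.00542 = $3,816.582972
Kestrel Township: $704,166.6 × 0.0018 = $1,267.49988
Water District: $704,166.6 × 0.00239 = $1,682.958174
Windmere County: $704,166.6 × 0.00567 = $3,992.624622
Levies subtotal = $10,759.665648
After credit = $10,759.665648 − $726 = $10,033.665648
Total = $10,033.665648 + $995 = $11,028.665648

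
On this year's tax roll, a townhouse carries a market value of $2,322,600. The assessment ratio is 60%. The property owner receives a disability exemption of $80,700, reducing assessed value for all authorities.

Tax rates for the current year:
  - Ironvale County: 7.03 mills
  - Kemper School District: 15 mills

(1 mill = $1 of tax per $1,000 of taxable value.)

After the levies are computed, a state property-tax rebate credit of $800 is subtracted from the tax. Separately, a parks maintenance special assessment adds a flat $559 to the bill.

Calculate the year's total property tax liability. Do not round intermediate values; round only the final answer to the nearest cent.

Assessed value = $2,322,600 × 0.6 = $1,393,560
Taxable value = $1,393,560 − $80,700 = $1,312,860
Ironvale County: $1,312,860 × 0.00703 = $9,229.4058
Kemper School District: $1,312,860 × 0.015 = $19,692.9
Levies subtotal = $28,922.3058
After credit = $28,922.3058 − $800 = $28,122.3058
Total = $28,122.3058 + $559 = $28,681.3058

$28,681.31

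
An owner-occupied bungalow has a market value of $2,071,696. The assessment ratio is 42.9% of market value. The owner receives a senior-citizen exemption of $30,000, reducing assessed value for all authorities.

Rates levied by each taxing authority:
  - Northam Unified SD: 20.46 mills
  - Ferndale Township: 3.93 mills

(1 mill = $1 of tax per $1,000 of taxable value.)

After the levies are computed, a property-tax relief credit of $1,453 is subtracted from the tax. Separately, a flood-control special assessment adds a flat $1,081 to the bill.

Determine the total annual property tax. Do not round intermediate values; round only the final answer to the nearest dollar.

$20,573

Assessed value = $2,071,696 × 0.429 = $888,757.584
Taxable value = $888,757.584 − $30,000 = $858,757.584
Northam Unified SD: $858,757.584 × 0.02046 = $17,570.18016864
Ferndale Township: $858,757.584 × 0.00393 = $3,374.91730512
Levies subtotal = $20,945.09747376
After credit = $20,945.09747376 − $1,453 = $19,492.09747376
Total = $19,492.09747376 + $1,081 = $20,573.09747376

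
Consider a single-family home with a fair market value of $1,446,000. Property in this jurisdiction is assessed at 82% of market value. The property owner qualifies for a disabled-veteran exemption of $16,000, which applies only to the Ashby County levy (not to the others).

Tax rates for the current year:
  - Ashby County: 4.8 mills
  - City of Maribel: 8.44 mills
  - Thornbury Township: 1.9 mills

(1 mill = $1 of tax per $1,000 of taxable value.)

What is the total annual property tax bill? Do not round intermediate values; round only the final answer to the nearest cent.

Assessed value = $1,446,000 × 0.82 = $1,185,720
Ashby County: ($1,185,720 − $16,000) × 0.0048 = $1,169,720 × 0.0048 = $5,614.656
City of Maribel: $1,185,720 × 0.00844 = $10,007.4768
Thornbury Township: $1,185,720 × 0.0019 = $2,252.868
Total = $17,875.0008

$17,875.00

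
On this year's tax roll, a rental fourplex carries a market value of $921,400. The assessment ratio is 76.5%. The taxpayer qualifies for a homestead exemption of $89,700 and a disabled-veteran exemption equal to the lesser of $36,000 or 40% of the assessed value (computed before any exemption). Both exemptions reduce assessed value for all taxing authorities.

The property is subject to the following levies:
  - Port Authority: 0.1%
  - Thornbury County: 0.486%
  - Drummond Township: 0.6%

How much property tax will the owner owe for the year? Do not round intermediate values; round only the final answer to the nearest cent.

$6,868.97

Assessed value = $921,400 × 0.765 = $704,871
Disabled-veteran exemption = min($36,000, 40% × $704,871) = min($36,000, $281,948.4) = $36,000 (dollar cap binds)
Taxable value = $704,871 − $89,700 − $36,000 = $579,171
Port Authority: $579,171 × 0.001 = $579.171
Thornbury County: $579,171 × 0.00486 = $2,814.77106
Drummond Township: $579,171 × 0.006 = $3,475.026
Total = $6,868.96806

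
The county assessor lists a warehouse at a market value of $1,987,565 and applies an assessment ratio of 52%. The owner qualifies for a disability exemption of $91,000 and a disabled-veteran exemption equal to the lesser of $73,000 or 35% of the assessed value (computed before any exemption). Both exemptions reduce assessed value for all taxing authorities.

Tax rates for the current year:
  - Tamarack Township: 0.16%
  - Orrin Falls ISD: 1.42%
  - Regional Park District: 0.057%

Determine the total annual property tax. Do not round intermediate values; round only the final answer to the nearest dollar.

$14,234

Assessed value = $1,987,565 × 0.52 = $1,033,533.8
Disabled-veteran exemption = min($73,000, 35% × $1,033,533.8) = min($73,000, $361,736.83) = $73,000 (dollar cap binds)
Taxable value = $1,033,533.8 − $91,000 − $73,000 = $869,533.8
Tamarack Township: $869,533.8 × 0.0016 = $1,391.25408
Orrin Falls ISD: $869,533.8 × 0.0142 = $12,347.37996
Regional Park District: $869,533.8 × 0.00057 = $495.634266
Total = $14,234.268306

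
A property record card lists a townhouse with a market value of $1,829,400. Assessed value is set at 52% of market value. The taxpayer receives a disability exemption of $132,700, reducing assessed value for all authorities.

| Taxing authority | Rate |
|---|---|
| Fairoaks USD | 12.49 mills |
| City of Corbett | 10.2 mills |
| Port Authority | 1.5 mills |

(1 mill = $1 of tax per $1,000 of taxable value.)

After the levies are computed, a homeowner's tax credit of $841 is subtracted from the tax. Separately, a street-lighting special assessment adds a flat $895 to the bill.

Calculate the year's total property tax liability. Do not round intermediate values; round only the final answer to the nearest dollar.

$19,856

Assessed value = $1,829,400 × 0.52 = $951,288
Taxable value = $951,288 − $132,700 = $818,588
Fairoaks USD: $818,588 × 0.01249 = $10,224.16412
City of Corbett: $818,588 × 0.0102 = $8,349.5976
Port Authority: $818,588 × 0.0015 = $1,227.882
Levies subtotal = $19,801.64372
After credit = $19,801.64372 − $841 = $18,960.64372
Total = $18,960.64372 + $895 = $19,855.64372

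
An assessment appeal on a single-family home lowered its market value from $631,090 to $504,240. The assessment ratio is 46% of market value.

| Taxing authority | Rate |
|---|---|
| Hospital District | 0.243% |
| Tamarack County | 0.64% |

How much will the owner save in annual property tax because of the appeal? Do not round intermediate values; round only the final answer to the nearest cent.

$515.24

Old assessed value = $631,090 × 0.46 = $290,301.4
New assessed value = $504,240 × 0.46 = $231,950.4
Combined rate = 0.00243 + 0.0064 = 0.00883
Old tax = $290,301.4 × 0.00883 = $2,563.361362
New tax = $231,950.4 × 0.00883 = $2,048.122032
Reduction = $2,563.361362 − $2,048.122032 = $515.23933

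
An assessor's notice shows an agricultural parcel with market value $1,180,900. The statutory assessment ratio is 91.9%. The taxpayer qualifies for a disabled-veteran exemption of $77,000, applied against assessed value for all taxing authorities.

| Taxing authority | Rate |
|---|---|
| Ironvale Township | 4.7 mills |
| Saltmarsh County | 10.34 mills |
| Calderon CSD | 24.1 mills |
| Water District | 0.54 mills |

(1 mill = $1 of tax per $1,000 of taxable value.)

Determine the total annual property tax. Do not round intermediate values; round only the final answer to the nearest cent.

$40,007.24

Assessed value = $1,180,900 × 0.919 = $1,085,247.1
Taxable value = $1,085,247.1 − $77,000 = $1,008,247.1
Ironvale Township: $1,008,247.1 × 0.0047 = $4,738.76137
Saltmarsh County: $1,008,247.1 × 0.01034 = $10,425.275014
Calderon CSD: $1,008,247.1 × 0.0241 = $24,298.75511
Water District: $1,008,247.1 × 0.00054 = $544.453434
Total = $4,738.76137 + $10,425.275014 + $24,298.75511 + $544.453434 = $40,007.244928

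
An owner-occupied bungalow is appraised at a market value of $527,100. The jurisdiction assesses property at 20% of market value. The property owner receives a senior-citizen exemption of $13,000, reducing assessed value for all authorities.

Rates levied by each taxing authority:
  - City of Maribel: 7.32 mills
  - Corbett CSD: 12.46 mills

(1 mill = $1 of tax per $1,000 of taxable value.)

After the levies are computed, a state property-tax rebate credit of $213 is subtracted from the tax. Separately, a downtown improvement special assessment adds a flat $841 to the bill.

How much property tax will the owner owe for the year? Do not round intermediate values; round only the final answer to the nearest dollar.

$2,456

Assessed value = $527,100 × 0.2 = $105,420
Taxable value = $105,420 − $13,000 = $92,420
City of Maribel: $92,420 × 0.00732 = $676.5144
Corbett CSD: $92,420 × 0.01246 = $1,151.5532
Levies subtotal = $1,828.0676
After credit = $1,828.0676 − $213 = $1,615.0676
Total = $1,615.0676 + $841 = $2,456.0676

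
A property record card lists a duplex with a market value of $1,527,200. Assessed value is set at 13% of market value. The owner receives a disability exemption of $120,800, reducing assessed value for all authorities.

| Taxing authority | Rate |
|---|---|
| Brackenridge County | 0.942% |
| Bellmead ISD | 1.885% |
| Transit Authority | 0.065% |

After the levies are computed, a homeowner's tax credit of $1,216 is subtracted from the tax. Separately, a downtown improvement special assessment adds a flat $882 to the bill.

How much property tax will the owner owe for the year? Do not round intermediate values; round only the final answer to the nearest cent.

Assessed value = $1,527,200 × 0.13 = $198,536
Taxable value = $198,536 − $120,800 = $77,736
Brackenridge County: $77,736 × 0.00942 = $732.27312
Bellmead ISD: $77,736 × 0.01885 = $1,465.3236
Transit Authority: $77,736 × 0.00065 = $50.5284
Levies subtotal = $2,248.12512
After credit = $2,248.12512 − $1,216 = $1,032.12512
Total = $1,032.12512 + $882 = $1,914.12512

$1,914.13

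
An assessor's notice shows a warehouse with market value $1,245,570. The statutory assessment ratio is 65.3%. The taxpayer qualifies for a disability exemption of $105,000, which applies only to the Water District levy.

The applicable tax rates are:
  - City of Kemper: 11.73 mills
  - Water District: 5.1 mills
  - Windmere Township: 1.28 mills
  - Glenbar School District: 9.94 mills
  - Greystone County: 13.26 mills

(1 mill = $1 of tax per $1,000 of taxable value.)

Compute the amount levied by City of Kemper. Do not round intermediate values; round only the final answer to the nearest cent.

Assessed value = $1,245,570 × 0.653 = $813,357.21
City of Kemper taxable value = $813,357.21 (exemption does not apply)
City of Kemper levy = $813,357.21 × 0.01173 = $9,540.6800733

$9,540.68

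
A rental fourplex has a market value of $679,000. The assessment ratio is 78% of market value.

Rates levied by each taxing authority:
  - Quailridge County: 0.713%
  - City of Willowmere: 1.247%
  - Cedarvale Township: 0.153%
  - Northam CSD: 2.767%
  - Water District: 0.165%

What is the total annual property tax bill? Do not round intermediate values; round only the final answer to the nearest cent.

$26,719.33

Assessed value = $679,000 × 0.78 = $529,620
Quailridge County: $529,620 × 0.00713 = $3,776.1906
City of Willowmere: $529,620 × 0.01247 = $6,604.3614
Cedarvale Township: $529,620 × 0.00153 = $810.3186
Northam CSD: $529,620 × 0.02767 = $14,654.5854
Water District: $529,620 × 0.00165 = $873.873
Total = $3,776.1906 + $6,604.3614 + $810.3186 + $14,654.5854 + $873.873 = $26,719.329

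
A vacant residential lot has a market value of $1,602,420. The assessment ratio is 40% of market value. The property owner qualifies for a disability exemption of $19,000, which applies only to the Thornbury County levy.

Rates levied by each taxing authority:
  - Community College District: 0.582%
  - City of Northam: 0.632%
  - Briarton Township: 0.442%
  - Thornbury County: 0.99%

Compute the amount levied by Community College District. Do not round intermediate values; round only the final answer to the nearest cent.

$3,730.43

Assessed value = $1,602,420 × 0.4 = $640,968
Community College District taxable value = $640,968 (exemption does not apply)
Community College District levy = $640,968 × 0.00582 = $3,730.43376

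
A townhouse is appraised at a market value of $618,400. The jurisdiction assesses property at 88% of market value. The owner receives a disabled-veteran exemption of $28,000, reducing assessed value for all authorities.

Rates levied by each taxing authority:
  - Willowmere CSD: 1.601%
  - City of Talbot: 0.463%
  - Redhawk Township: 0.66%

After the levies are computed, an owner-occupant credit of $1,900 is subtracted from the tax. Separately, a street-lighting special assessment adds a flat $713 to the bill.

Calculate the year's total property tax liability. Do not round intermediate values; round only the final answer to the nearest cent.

$12,874.07

Assessed value = $618,400 × 0.88 = $544,192
Taxable value = $544,192 − $28,000 = $516,192
Willowmere CSD: $516,192 × 0.01601 = $8,264.23392
City of Talbot: $516,192 × 0.00463 = $2,389.96896
Redhawk Township: $516,192 × 0.0066 = $3,406.8672
Levies subtotal = $14,061.07008
After credit = $14,061.07008 − $1,900 = $12,161.07008
Total = $12,161.07008 + $713 = $12,874.07008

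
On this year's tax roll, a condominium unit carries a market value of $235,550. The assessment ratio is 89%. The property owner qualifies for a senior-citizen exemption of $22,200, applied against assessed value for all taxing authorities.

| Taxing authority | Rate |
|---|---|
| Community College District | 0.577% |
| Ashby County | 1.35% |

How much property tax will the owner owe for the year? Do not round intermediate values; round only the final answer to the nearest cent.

Assessed value = $235,550 × 0.89 = $209,639.5
Taxable value = $209,639.5 − $22,200 = $187,439.5
Community College District: $187,439.5 × 0.00577 = $1,081.525915
Ashby County: $187,439.5 × 0.0135 = $2,530.43325
Total = $1,081.525915 + $2,530.43325 = $3,611.959165

$3,611.96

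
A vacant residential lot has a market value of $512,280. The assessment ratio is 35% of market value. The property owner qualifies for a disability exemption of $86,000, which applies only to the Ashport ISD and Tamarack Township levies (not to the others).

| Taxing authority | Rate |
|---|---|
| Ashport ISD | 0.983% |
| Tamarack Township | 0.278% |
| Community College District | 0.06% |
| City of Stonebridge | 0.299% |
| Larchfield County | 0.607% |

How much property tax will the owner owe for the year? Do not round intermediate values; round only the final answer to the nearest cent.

$2,908.51

Assessed value = $512,280 × 0.35 = $179,298
Ashport ISD: ($179,298 − $86,000) × 0.00983 = $93,298 × 0.00983 = $917.11934
Tamarack Township: ($179,298 − $86,000) × 0.00278 = $93,298 × 0.00278 = $259.36844
Community College District: $179,298 × 0.0006 = $107.5788
City of Stonebridge: $179,298 × 0.00299 = $536.10102
Larchfield County: $179,298 × 0.00607 = $1,088.33886
Total = $2,908.50646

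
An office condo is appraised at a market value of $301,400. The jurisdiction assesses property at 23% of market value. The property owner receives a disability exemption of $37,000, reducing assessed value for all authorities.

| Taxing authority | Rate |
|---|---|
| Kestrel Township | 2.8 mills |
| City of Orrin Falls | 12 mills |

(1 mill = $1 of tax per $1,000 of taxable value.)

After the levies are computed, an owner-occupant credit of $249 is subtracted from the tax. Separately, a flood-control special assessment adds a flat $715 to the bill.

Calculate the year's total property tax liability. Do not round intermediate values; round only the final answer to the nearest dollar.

Assessed value = $301,400 × 0.23 = $69,322
Taxable value = $69,322 − $37,000 = $32,322
Kestrel Township: $32,322 × 0.0028 = $90.5016
City of Orrin Falls: $32,322 × 0.012 = $387.864
Levies subtotal = $478.3656
After credit = $478.3656 − $249 = $229.3656
Total = $229.3656 + $715 = $944.3656

$944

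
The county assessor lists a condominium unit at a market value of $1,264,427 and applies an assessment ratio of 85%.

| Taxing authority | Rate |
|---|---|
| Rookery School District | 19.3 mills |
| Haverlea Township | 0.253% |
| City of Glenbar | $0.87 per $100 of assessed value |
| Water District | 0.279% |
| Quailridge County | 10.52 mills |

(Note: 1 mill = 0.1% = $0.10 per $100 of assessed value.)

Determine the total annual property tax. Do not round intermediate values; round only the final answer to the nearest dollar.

$47,118

Assessed value = $1,264,427 × 0.85 = $1,074,762.95
Rookery School District: $1,074,762.95 × 0.0193 = $20,742.924935
Haverlea Township: $1,074,762.95 × 0.00253 = $2,719.1502635
City of Glenbar: $1,074,762.95 × 0.0087 = $9,350.437665
Water District: $1,074,762.95 × 0.00279 = $2,998.5886305
Quailridge County: $1,074,762.95 × 0.01052 = $11,306.506234
Total = $47,117.607728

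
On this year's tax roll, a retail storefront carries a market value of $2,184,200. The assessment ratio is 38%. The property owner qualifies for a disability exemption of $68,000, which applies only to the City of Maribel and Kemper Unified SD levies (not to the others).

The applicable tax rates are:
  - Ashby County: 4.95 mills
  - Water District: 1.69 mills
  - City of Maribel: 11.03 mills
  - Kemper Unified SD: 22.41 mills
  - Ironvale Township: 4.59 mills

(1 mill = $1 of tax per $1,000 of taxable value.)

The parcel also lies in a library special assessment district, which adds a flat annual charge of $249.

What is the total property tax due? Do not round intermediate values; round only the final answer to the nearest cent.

Assessed value = $2,184,200 × 0.38 = $829,996
Ashby County: $829,996 × 0.00495 = $4,108.4802
Water District: $829,996 × 0.00169 = $1,402.69324
City of Maribel: ($829,996 − $68,000) × 0.01103 = $761,996 × 0.01103 = $8,404.81588
Kemper Unified SD: ($829,996 − $68,000) × 0.02241 = $761,996 × 0.02241 = $17,076.33036
Ironvale Township: $829,996 × 0.00459 = $3,809.68164
Levies subtotal = $34,802.00132
Total = $34,802.00132 + $249 = $35,051.00132

$35,051.00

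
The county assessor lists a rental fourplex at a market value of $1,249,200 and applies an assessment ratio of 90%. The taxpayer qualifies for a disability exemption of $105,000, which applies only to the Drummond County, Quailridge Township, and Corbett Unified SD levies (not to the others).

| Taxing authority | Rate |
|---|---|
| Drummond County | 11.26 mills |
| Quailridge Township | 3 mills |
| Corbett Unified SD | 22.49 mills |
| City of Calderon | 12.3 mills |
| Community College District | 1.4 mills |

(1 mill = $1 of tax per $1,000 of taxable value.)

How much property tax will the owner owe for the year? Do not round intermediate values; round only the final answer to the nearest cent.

$52,861.18

Assessed value = $1,249,200 × 0.9 = $1,124,280
Drummond County: ($1,124,280 − $105,000) × 0.01126 = $1,019,280 × 0.01126 = $11,477.0928
Quailridge Township: ($1,124,280 − $105,000) × 0.003 = $1,019,280 × 0.003 = $3,057.84
Corbett Unified SD: ($1,124,280 − $105,000) × 0.02249 = $1,019,280 × 0.02249 = $22,923.6072
City of Calderon: $1,124,280 × 0.0123 = $13,828.644
Community College District: $1,124,280 × 0.0014 = $1,573.992
Total = $52,861.176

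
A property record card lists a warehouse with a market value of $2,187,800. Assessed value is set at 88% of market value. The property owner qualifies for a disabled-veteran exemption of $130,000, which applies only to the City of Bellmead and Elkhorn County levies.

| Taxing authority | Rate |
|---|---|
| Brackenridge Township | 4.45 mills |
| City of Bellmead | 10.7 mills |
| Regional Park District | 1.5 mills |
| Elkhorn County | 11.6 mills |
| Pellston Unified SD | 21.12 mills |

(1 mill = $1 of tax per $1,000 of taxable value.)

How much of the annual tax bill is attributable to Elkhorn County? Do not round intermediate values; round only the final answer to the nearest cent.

Assessed value = $2,187,800 × 0.88 = $1,925,264
Elkhorn County taxable value = $1,925,264 − $130,000 = $1,795,264
Elkhorn County levy = $1,795,264 × 0.0116 = $20,825.0624

$20,825.06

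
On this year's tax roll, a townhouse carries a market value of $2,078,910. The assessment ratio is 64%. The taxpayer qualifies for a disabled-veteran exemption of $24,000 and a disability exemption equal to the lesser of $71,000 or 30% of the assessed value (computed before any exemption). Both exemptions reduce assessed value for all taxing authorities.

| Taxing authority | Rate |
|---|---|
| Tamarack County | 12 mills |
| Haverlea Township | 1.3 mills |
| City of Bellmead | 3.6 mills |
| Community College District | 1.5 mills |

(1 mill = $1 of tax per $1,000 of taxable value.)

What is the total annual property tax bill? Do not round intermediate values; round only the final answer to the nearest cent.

Assessed value = $2,078,910 × 0.64 = $1,330,502.4
Disability exemption = min($71,000, 30% × $1,330,502.4) = min($71,000, $399,150.72) = $71,000 (dollar cap binds)
Taxable value = $1,330,502.4 − $24,000 − $71,000 = $1,235,502.4
Tamarack County: $1,235,502.4 × 0.012 = $14,826.0288
Haverlea Township: $1,235,502.4 × 0.0013 = $1,606.15312
City of Bellmead: $1,235,502.4 × 0.0036 = $4,447.80864
Community College District: $1,235,502.4 × 0.0015 = $1,853.2536
Total = $22,733.24416

$22,733.24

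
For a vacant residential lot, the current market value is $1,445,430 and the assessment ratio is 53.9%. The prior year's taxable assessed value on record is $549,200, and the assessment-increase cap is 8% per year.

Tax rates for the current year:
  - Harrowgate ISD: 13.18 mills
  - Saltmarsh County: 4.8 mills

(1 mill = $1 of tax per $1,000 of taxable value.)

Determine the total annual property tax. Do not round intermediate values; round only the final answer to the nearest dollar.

$10,665

Uncapped assessed value = $1,445,430 × 0.539 = $779,086.77
Cap limit = $549,200 × 1.08 = $593,136
Taxable assessed value = min($779,086.77, $593,136) = $593,136 (cap binds)
Harrowgate ISD: $593,136 × 0.01318 = $7,817.53248
Saltmarsh County: $593,136 × 0.0048 = $2,847.0528
Total = $10,664.58528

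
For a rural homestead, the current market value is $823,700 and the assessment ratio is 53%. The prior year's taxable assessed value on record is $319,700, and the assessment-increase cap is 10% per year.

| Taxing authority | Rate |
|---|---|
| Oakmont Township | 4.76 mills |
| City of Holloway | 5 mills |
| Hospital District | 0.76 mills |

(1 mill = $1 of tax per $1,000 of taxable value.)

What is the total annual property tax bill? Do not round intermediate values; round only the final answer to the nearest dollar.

$3,700

Uncapped assessed value = $823,700 × 0.53 = $436,561
Cap limit = $319,700 × 1.1 = $351,670
Taxable assessed value = min($436,561, $351,670) = $351,670 (cap binds)
Oakmont Township: $351,670 × 0.00476 = $1,673.9492
City of Holloway: $351,670 × 0.005 = $1,758.35
Hospital District: $351,670 × 0.00076 = $267.2692
Total = $3,699.5684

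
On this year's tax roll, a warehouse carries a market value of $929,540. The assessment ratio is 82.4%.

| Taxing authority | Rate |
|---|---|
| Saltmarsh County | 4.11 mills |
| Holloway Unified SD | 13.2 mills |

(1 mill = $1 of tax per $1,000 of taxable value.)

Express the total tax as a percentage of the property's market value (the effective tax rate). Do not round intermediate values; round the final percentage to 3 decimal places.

1.426%

Assessed value = $929,540 × 0.824 = $765,940.96
Saltmarsh County: $765,940.96 × 0.00411 = $3,148.0173456
Holloway Unified SD: $765,940.96 × 0.0132 = $10,110.420672
Total tax = $13,258.4380176
Effective rate = $13,258.4380176 ÷ $929,540 = 1.426% of market value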